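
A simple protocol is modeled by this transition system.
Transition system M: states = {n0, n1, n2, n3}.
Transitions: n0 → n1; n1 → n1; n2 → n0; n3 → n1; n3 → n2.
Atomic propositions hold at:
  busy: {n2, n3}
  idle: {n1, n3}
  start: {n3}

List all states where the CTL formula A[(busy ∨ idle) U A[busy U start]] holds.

Sat(busy ∨ idle) = {n1, n2, n3}
A[busy U start]: least fixpoint, start Z0 = Sat(start) = {n3}, add states in Sat(busy) with every successor in Z. Already a fixed point.
Sat(A[busy U start]) = {n3}
A[(busy ∨ idle) U A[busy U start]]: least fixpoint, start Z0 = Sat(A[busy U start]) = {n3}, add states in Sat(busy ∨ idle) with every successor in Z. Already a fixed point.
Sat(A[(busy ∨ idle) U A[busy U start]]) = {n3}

{n3}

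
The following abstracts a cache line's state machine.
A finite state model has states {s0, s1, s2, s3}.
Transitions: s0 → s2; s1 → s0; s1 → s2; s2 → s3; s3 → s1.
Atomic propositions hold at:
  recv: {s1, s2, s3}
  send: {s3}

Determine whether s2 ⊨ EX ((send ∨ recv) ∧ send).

Sat(send ∨ recv) = {s1, s2, s3}
Sat((send ∨ recv) ∧ send) = {s3}
Sat(EX ((send ∨ recv) ∧ send)) = {s : some successor in {s3}} = {s2}
s2 ∈ Sat(EX ((send ∨ recv) ∧ send)) = {s2}, so the formula holds at s2.

Yes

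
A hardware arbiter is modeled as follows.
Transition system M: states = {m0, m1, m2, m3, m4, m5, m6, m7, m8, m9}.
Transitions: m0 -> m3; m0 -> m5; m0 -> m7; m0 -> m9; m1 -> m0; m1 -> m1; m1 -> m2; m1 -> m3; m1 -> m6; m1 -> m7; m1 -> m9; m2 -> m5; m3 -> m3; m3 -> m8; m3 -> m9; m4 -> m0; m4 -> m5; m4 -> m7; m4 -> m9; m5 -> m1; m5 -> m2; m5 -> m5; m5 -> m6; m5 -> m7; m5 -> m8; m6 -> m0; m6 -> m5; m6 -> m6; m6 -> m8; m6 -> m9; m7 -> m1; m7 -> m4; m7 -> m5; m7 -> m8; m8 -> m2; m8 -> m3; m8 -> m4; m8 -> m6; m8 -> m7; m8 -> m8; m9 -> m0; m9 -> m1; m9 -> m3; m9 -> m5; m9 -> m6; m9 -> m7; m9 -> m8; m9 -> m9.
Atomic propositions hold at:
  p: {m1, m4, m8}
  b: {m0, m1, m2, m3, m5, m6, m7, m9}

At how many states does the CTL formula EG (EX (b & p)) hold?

Sat(b & p) = {m1}
Sat(EX (b & p)) = {s : some successor in {m1}} = {m1, m5, m7, m9}
EG (EX (b & p)): greatest fixpoint, start Z0 = {m1, m5, m7, m9}, keep only states in Sat with some successor in Z. Already a fixed point.
Sat(EG (EX (b & p))) = {m1, m5, m7, m9}
|Sat(EG (EX (b & p)))| = |{m1, m5, m7, m9}| = 4.

4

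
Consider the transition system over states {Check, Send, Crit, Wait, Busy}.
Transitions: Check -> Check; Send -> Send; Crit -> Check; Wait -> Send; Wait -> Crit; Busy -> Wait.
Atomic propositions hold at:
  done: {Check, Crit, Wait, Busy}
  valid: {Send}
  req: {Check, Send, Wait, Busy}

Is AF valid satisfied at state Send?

AF valid: least fixpoint, start Z0 = {Send}, add states with every successor in Z. Already a fixed point.
Sat(AF valid) = {Send}
Send ∈ Sat(AF valid) = {Send}, so the formula holds at Send.

Yes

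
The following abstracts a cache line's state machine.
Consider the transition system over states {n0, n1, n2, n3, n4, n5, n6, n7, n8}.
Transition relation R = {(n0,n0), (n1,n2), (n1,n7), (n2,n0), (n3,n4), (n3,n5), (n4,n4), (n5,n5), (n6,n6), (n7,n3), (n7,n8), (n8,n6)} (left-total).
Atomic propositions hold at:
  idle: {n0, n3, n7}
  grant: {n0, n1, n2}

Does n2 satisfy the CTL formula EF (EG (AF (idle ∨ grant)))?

Sat(idle ∨ grant) = {n0, n1, n2, n3, n7}
AF (idle ∨ grant): least fixpoint, start Z0 = {n0, n1, n2, n3, n7}, add states with every successor in Z. Already a fixed point.
Sat(AF (idle ∨ grant)) = {n0, n1, n2, n3, n7}
EG (AF (idle ∨ grant)): greatest fixpoint, start Z0 = {n0, n1, n2, n3, n7}, keep only states in Sat with some successor in Z. Z1 = {n0, n1, n2, n7}; Z2 = {n0, n1, n2}; fixed.
Sat(EG (AF (idle ∨ grant))) = {n0, n1, n2}
EF (EG (AF (idle ∨ grant))): least fixpoint, start Z0 = {n0, n1, n2}, add states with some successor in Z. Already a fixed point.
Sat(EF (EG (AF (idle ∨ grant)))) = {n0, n1, n2}
n2 ∈ Sat(EF (EG (AF (idle ∨ grant)))) = {n0, n1, n2}, so the formula holds at n2.

Yes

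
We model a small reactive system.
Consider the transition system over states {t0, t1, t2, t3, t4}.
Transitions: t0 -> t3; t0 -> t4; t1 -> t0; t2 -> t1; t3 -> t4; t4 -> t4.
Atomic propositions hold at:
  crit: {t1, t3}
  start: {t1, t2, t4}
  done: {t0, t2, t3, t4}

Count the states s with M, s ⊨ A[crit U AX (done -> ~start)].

Sat(~start) = {t0, t3}
Sat(done -> ~start) = {t0, t1, t3}
Sat(AX (done -> ~start)) = {s : every successor in {t0, t1, t3}} = {t1, t2}
A[crit U AX (done -> ~start)]: least fixpoint, start Z0 = Sat(AX (done -> ~start)) = {t1, t2}, add states in Sat(crit) with every successor in Z. Already a fixed point.
Sat(A[crit U AX (done -> ~start)]) = {t1, t2}
|Sat(A[crit U AX (done -> ~start)])| = |{t1, t2}| = 2.

2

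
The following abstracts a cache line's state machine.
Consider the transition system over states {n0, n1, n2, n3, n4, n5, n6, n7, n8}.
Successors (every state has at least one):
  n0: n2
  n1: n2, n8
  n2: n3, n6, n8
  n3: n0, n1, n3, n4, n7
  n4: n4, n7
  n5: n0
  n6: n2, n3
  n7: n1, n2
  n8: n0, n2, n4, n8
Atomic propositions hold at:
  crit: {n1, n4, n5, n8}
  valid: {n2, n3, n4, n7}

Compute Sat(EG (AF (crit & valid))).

Sat(crit & valid) = {n4}
AF (crit & valid): least fixpoint, start Z0 = {n4}, add states with every successor in Z. Already a fixed point.
Sat(AF (crit & valid)) = {n4}
EG (AF (crit & valid)): greatest fixpoint, start Z0 = {n4}, keep only states in Sat with some successor in Z. Already a fixed point.
Sat(EG (AF (crit & valid))) = {n4}

{n4}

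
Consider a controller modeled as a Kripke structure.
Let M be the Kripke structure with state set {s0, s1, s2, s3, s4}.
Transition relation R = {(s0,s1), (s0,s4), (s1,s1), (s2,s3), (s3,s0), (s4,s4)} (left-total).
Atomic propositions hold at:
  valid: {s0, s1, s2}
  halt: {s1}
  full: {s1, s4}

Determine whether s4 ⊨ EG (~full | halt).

Sat(~full) = {s0, s2, s3}
Sat(~full | halt) = {s0, s1, s2, s3}
EG (~full | halt): greatest fixpoint, start Z0 = {s0, s1, s2, s3}, keep only states in Sat with some successor in Z. Already a fixed point.
Sat(EG (~full | halt)) = {s0, s1, s2, s3}
s4 ∉ Sat(EG (~full | halt)) = {s0, s1, s2, s3}, so the formula does not hold at s4.

No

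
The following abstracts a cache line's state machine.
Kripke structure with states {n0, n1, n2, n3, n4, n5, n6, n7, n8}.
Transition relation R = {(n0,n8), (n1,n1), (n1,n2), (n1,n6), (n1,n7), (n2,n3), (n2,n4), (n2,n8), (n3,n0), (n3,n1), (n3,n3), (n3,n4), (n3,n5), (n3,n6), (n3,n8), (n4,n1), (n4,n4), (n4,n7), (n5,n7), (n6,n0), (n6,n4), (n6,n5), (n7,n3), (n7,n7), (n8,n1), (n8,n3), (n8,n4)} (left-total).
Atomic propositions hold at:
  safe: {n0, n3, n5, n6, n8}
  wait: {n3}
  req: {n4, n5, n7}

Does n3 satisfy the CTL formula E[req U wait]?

E[req U wait]: least fixpoint, start Z0 = Sat(wait) = {n3}, add states in Sat(req) with some successor in Z. Z1 = {n3, n7}; Z2 = {n3, n4, n5, n7}; fixed.
Sat(E[req U wait]) = {n3, n4, n5, n7}
n3 ∈ Sat(E[req U wait]) = {n3, n4, n5, n7}, so the formula holds at n3.

Yes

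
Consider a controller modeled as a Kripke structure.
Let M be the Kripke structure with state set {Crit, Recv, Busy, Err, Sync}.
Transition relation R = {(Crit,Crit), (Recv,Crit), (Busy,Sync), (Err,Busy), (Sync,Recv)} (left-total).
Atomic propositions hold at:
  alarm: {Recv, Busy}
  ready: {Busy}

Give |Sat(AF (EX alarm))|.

Sat(EX alarm) = {s : some successor in {Recv, Busy}} = {Err, Sync}
AF (EX alarm): least fixpoint, start Z0 = {Err, Sync}, add states with every successor in Z. Z1 = {Busy, Err, Sync}; fixed.
Sat(AF (EX alarm)) = {Busy, Err, Sync}
|Sat(AF (EX alarm))| = |{Busy, Err, Sync}| = 3.

3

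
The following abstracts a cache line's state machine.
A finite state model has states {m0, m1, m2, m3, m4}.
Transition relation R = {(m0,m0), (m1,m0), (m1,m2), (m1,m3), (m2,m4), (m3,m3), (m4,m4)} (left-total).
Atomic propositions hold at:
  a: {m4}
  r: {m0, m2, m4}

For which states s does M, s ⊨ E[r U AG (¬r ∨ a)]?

Sat(¬r) = {m1, m3}
Sat(¬r ∨ a) = {m1, m3, m4}
AG (¬r ∨ a): greatest fixpoint, start Z0 = {m1, m3, m4}, keep only states in Sat with every successor in Z. Z1 = {m3, m4}; fixed.
Sat(AG (¬r ∨ a)) = {m3, m4}
E[r U AG (¬r ∨ a)]: least fixpoint, start Z0 = Sat(AG (¬r ∨ a)) = {m3, m4}, add states in Sat(r) with some successor in Z. Z1 = {m2, m3, m4}; fixed.
Sat(E[r U AG (¬r ∨ a)]) = {m2, m3, m4}

{m2, m3, m4}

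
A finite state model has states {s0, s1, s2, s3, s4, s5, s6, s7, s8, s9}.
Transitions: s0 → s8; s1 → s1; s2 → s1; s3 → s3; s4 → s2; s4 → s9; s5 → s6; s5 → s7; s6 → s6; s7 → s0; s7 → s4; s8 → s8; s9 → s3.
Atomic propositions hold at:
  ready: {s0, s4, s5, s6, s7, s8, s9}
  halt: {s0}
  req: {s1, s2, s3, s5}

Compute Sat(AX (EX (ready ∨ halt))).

Sat(ready ∨ halt) = {s0, s4, s5, s6, s7, s8, s9}
Sat(EX (ready ∨ halt)) = {s : some successor in {s0, s4, s5, s6, s7, s8, s9}} = {s0, s4, s5, s6, s7, s8}
Sat(AX (EX (ready ∨ halt))) = {s : every successor in {s0, s4, s5, s6, s7, s8}} = {s0, s5, s6, s7, s8}

{s0, s5, s6, s7, s8}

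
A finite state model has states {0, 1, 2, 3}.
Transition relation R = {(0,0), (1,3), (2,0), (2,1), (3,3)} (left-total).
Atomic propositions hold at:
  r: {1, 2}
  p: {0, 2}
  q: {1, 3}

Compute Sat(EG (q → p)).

Sat(q → p) = {0, 2}
EG (q → p): greatest fixpoint, start Z0 = {0, 2}, keep only states in Sat with some successor in Z. Already a fixed point.
Sat(EG (q → p)) = {0, 2}

{0, 2}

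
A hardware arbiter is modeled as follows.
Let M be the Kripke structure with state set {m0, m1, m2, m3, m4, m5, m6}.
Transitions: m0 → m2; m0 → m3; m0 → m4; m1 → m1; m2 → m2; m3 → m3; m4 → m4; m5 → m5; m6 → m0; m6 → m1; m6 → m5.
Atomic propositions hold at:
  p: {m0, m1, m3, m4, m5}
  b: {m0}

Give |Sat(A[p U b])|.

A[p U b]: least fixpoint, start Z0 = Sat(b) = {m0}, add states in Sat(p) with every successor in Z. Already a fixed point.
Sat(A[p U b]) = {m0}
|Sat(A[p U b])| = |{m0}| = 1.

1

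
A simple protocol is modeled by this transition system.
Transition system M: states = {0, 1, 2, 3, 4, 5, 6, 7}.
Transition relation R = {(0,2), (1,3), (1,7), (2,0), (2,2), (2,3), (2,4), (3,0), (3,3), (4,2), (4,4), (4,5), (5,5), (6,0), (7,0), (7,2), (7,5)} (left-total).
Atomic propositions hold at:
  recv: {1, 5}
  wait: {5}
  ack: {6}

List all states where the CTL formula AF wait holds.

AF wait: least fixpoint, start Z0 = {5}, add states with every successor in Z. Already a fixed point.
Sat(AF wait) = {5}

{5}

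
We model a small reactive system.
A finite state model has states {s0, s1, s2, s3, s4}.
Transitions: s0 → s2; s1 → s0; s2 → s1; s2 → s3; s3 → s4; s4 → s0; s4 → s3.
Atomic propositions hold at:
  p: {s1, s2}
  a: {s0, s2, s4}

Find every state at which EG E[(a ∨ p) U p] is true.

{s0, s1, s2, s4}

Sat(a ∨ p) = {s0, s1, s2, s4}
E[(a ∨ p) U p]: least fixpoint, start Z0 = Sat(p) = {s1, s2}, add states in Sat(a ∨ p) with some successor in Z. Z1 = {s0, s1, s2}; Z2 = {s0, s1, s2, s4}; fixed.
Sat(E[(a ∨ p) U p]) = {s0, s1, s2, s4}
EG E[(a ∨ p) U p]: greatest fixpoint, start Z0 = {s0, s1, s2, s4}, keep only states in Sat with some successor in Z. Already a fixed point.
Sat(EG E[(a ∨ p) U p]) = {s0, s1, s2, s4}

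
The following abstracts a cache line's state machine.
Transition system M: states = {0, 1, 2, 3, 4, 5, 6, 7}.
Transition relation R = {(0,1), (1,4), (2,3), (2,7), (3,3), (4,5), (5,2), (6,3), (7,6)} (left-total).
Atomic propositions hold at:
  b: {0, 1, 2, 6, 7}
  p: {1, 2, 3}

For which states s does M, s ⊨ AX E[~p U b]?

Sat(~p) = {0, 4, 5, 6, 7}
E[~p U b]: least fixpoint, start Z0 = Sat(b) = {0, 1, 2, 6, 7}, add states in Sat(~p) with some successor in Z. Z1 = {0, 1, 2, 5, 6, 7}; Z2 = {0, 1, 2, 4, 5, 6, 7}; fixed.
Sat(E[~p U b]) = {0, 1, 2, 4, 5, 6, 7}
Sat(AX E[~p U b]) = {s : every successor in {0, 1, 2, 4, 5, 6, 7}} = {0, 1, 4, 5, 7}

{0, 1, 4, 5, 7}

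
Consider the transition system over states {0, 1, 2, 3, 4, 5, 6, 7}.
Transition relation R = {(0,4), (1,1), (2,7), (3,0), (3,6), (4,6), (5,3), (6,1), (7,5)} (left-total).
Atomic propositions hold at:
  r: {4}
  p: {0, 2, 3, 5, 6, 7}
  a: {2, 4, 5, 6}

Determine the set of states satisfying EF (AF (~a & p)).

{0, 2, 3, 5, 7}

Sat(~a) = {0, 1, 3, 7}
Sat(~a & p) = {0, 3, 7}
AF (~a & p): least fixpoint, start Z0 = {0, 3, 7}, add states with every successor in Z. Z1 = {0, 2, 3, 5, 7}; fixed.
Sat(AF (~a & p)) = {0, 2, 3, 5, 7}
EF (AF (~a & p)): least fixpoint, start Z0 = {0, 2, 3, 5, 7}, add states with some successor in Z. Already a fixed point.
Sat(EF (AF (~a & p))) = {0, 2, 3, 5, 7}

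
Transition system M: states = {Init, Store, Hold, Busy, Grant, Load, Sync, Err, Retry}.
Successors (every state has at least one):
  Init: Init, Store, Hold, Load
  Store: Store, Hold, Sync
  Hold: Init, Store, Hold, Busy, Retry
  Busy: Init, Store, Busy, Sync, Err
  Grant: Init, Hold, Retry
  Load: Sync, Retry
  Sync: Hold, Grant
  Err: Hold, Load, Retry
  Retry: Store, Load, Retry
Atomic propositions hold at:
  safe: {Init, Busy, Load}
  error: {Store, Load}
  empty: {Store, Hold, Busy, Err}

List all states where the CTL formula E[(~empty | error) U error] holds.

Sat(~empty) = {Init, Grant, Load, Sync, Retry}
Sat(~empty | error) = {Init, Store, Grant, Load, Sync, Retry}
E[(~empty | error) U error]: least fixpoint, start Z0 = Sat(error) = {Store, Load}, add states in Sat(~empty | error) with some successor in Z. Z1 = {Init, Store, Load, Retry}; Z2 = {Init, Store, Grant, Load, Retry}; Z3 = {Init, Store, Grant, Load, Sync, Retry}; fixed.
Sat(E[(~empty | error) U error]) = {Init, Store, Grant, Load, Sync, Retry}

{Init, Store, Grant, Load, Sync, Retry}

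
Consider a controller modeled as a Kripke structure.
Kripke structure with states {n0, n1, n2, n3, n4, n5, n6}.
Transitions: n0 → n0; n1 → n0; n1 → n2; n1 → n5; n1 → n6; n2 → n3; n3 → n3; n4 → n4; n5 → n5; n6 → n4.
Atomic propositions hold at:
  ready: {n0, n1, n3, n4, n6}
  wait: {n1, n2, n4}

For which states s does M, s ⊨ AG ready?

AG ready: greatest fixpoint, start Z0 = {n0, n1, n3, n4, n6}, keep only states in Sat with every successor in Z. Z1 = {n0, n3, n4, n6}; fixed.
Sat(AG ready) = {n0, n3, n4, n6}

{n0, n3, n4, n6}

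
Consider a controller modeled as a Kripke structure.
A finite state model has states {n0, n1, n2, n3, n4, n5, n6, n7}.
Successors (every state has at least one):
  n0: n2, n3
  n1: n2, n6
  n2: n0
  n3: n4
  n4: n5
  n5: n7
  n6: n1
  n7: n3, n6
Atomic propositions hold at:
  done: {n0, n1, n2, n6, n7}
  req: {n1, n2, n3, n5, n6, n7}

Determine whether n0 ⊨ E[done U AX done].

Yes

Sat(AX done) = {s : every successor in {n0, n1, n2, n6, n7}} = {n1, n2, n5, n6}
E[done U AX done]: least fixpoint, start Z0 = Sat(AX done) = {n1, n2, n5, n6}, add states in Sat(done) with some successor in Z. Z1 = {n0, n1, n2, n5, n6, n7}; fixed.
Sat(E[done U AX done]) = {n0, n1, n2, n5, n6, n7}
n0 ∈ Sat(E[done U AX done]) = {n0, n1, n2, n5, n6, n7}, so the formula holds at n0.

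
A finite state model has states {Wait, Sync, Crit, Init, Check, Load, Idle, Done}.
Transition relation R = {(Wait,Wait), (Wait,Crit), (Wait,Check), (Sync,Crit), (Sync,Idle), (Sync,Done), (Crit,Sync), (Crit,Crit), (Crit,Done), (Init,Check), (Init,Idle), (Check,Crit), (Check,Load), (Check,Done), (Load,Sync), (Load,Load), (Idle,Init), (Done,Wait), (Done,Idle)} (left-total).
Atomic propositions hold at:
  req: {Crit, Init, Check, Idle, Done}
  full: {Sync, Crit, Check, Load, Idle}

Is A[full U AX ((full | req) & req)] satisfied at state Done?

No

Sat(full | req) = {Sync, Crit, Init, Check, Load, Idle, Done}
Sat((full | req) & req) = {Crit, Init, Check, Idle, Done}
Sat(AX ((full | req) & req)) = {s : every successor in {Crit, Init, Check, Idle, Done}} = {Sync, Init, Idle}
A[full U AX ((full | req) & req)]: least fixpoint, start Z0 = Sat(AX ((full | req) & req)) = {Sync, Init, Idle}, add states in Sat(full) with every successor in Z. Already a fixed point.
Sat(A[full U AX ((full | req) & req)]) = {Sync, Init, Idle}
Done ∉ Sat(A[full U AX ((full | req) & req)]) = {Sync, Init, Idle}, so the formula does not hold at Done.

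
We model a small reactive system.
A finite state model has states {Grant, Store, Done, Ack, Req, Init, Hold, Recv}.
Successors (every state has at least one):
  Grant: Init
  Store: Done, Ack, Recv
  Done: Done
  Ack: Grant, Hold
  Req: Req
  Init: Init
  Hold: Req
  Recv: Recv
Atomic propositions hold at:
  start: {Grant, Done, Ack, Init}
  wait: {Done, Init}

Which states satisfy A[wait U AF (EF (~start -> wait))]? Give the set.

Sat(~start) = {Store, Req, Hold, Recv}
Sat(~start -> wait) = {Grant, Done, Ack, Init}
EF (~start -> wait): least fixpoint, start Z0 = {Grant, Done, Ack, Init}, add states with some successor in Z. Z1 = {Grant, Store, Done, Ack, Init}; fixed.
Sat(EF (~start -> wait)) = {Grant, Store, Done, Ack, Init}
AF (EF (~start -> wait)): least fixpoint, start Z0 = {Grant, Store, Done, Ack, Init}, add states with every successor in Z. Already a fixed point.
Sat(AF (EF (~start -> wait))) = {Grant, Store, Done, Ack, Init}
A[wait U AF (EF (~start -> wait))]: least fixpoint, start Z0 = Sat(AF (EF (~start -> wait))) = {Grant, Store, Done, Ack, Init}, add states in Sat(wait) with every successor in Z. Already a fixed point.
Sat(A[wait U AF (EF (~start -> wait))]) = {Grant, Store, Done, Ack, Init}

{Grant, Store, Done, Ack, Init}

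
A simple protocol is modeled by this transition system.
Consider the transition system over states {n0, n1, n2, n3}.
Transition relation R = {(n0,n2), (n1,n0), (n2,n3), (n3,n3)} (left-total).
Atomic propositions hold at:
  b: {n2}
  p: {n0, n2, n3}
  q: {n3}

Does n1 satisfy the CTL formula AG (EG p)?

EG p: greatest fixpoint, start Z0 = {n0, n2, n3}, keep only states in Sat with some successor in Z. Already a fixed point.
Sat(EG p) = {n0, n2, n3}
AG (EG p): greatest fixpoint, start Z0 = {n0, n2, n3}, keep only states in Sat with every successor in Z. Already a fixed point.
Sat(AG (EG p)) = {n0, n2, n3}
n1 ∉ Sat(AG (EG p)) = {n0, n2, n3}, so the formula does not hold at n1.

No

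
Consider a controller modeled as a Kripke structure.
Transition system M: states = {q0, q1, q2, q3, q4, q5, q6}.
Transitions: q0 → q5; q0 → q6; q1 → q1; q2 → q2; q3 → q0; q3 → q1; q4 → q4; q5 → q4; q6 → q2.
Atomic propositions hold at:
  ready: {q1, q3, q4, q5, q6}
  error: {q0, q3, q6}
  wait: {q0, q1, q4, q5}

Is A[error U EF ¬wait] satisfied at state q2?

Yes

Sat(¬wait) = {q2, q3, q6}
EF ¬wait: least fixpoint, start Z0 = {q2, q3, q6}, add states with some successor in Z. Z1 = {q0, q2, q3, q6}; fixed.
Sat(EF ¬wait) = {q0, q2, q3, q6}
A[error U EF ¬wait]: least fixpoint, start Z0 = Sat(EF ¬wait) = {q0, q2, q3, q6}, add states in Sat(error) with every successor in Z. Already a fixed point.
Sat(A[error U EF ¬wait]) = {q0, q2, q3, q6}
q2 ∈ Sat(A[error U EF ¬wait]) = {q0, q2, q3, q6}, so the formula holds at q2.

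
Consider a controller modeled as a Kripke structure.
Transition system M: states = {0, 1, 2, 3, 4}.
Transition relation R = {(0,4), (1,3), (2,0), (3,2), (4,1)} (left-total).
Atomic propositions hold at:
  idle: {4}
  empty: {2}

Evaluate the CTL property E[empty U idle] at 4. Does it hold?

E[empty U idle]: least fixpoint, start Z0 = Sat(idle) = {4}, add states in Sat(empty) with some successor in Z. Already a fixed point.
Sat(E[empty U idle]) = {4}
4 ∈ Sat(E[empty U idle]) = {4}, so the formula holds at 4.

Yes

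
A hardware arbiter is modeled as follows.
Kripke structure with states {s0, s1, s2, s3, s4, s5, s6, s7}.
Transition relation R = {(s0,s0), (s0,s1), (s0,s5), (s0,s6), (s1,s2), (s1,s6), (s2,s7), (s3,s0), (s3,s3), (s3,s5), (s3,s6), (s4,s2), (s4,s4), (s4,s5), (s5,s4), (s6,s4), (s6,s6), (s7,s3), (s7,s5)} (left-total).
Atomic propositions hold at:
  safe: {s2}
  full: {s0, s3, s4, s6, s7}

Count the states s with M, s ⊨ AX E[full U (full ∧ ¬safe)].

Sat(¬safe) = {s0, s1, s3, s4, s5, s6, s7}
Sat(full ∧ ¬safe) = {s0, s3, s4, s6, s7}
E[full U (full ∧ ¬safe)]: least fixpoint, start Z0 = Sat((full ∧ ¬safe)) = {s0, s3, s4, s6, s7}, add states in Sat(full) with some successor in Z. Already a fixed point.
Sat(E[full U (full ∧ ¬safe)]) = {s0, s3, s4, s6, s7}
Sat(AX E[full U (full ∧ ¬safe)]) = {s : every successor in {s0, s3, s4, s6, s7}} = {s2, s5, s6}
|Sat(AX E[full U (full ∧ ¬safe)])| = |{s2, s5, s6}| = 3.

3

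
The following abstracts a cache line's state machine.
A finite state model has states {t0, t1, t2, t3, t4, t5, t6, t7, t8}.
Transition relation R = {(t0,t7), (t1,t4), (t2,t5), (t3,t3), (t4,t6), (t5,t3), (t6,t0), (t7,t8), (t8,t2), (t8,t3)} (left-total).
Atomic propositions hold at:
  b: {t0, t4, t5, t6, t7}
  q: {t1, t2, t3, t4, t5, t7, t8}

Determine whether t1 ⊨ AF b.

Yes

AF b: least fixpoint, start Z0 = {t0, t4, t5, t6, t7}, add states with every successor in Z. Z1 = {t0, t1, t2, t4, t5, t6, t7}; fixed.
Sat(AF b) = {t0, t1, t2, t4, t5, t6, t7}
t1 ∈ Sat(AF b) = {t0, t1, t2, t4, t5, t6, t7}, so the formula holds at t1.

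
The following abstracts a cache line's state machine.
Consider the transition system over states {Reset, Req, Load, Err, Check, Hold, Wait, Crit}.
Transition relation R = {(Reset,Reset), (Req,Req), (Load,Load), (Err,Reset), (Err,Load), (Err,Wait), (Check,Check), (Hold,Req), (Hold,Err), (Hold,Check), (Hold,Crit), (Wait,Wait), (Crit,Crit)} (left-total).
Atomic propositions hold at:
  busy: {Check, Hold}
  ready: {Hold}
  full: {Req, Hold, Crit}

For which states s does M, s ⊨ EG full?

{Req, Hold, Crit}

EG full: greatest fixpoint, start Z0 = {Req, Hold, Crit}, keep only states in Sat with some successor in Z. Already a fixed point.
Sat(EG full) = {Req, Hold, Crit}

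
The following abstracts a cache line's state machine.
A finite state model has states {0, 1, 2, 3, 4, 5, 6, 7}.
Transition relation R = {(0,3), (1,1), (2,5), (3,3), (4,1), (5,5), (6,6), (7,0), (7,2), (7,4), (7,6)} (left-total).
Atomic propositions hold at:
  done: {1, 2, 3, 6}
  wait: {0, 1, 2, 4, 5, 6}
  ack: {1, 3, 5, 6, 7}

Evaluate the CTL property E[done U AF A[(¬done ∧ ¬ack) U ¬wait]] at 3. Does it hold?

Yes

Sat(¬done) = {0, 4, 5, 7}
Sat(¬ack) = {0, 2, 4}
Sat(¬done ∧ ¬ack) = {0, 4}
Sat(¬wait) = {3, 7}
A[(¬done ∧ ¬ack) U ¬wait]: least fixpoint, start Z0 = Sat(¬wait) = {3, 7}, add states in Sat(¬done ∧ ¬ack) with every successor in Z. Z1 = {0, 3, 7}; fixed.
Sat(A[(¬done ∧ ¬ack) U ¬wait]) = {0, 3, 7}
AF A[(¬done ∧ ¬ack) U ¬wait]: least fixpoint, start Z0 = {0, 3, 7}, add states with every successor in Z. Already a fixed point.
Sat(AF A[(¬done ∧ ¬ack) U ¬wait]) = {0, 3, 7}
E[done U AF A[(¬done ∧ ¬ack) U ¬wait]]: least fixpoint, start Z0 = Sat(AF A[(¬done ∧ ¬ack) U ¬wait]) = {0, 3, 7}, add states in Sat(done) with some successor in Z. Already a fixed point.
Sat(E[done U AF A[(¬done ∧ ¬ack) U ¬wait]]) = {0, 3, 7}
3 ∈ Sat(E[done U AF A[(¬done ∧ ¬ack) U ¬wait]]) = {0, 3, 7}, so the formula holds at 3.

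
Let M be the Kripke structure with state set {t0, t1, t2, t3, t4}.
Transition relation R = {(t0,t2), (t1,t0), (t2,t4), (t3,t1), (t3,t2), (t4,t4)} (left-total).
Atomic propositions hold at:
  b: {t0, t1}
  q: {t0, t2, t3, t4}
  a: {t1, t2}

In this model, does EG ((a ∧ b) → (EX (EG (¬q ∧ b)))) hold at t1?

Sat(a ∧ b) = {t1}
Sat(¬q) = {t1}
Sat(¬q ∧ b) = {t1}
EG (¬q ∧ b): greatest fixpoint, start Z0 = {t1}, keep only states in Sat with some successor in Z. Z1 = ∅; fixed.
Sat(EG (¬q ∧ b)) = ∅
Sat(EX (EG (¬q ∧ b))) = {s : some successor in ∅} = ∅
Sat((a ∧ b) → (EX (EG (¬q ∧ b)))) = {t0, t2, t3, t4}
EG ((a ∧ b) → (EX (EG (¬q ∧ b)))): greatest fixpoint, start Z0 = {t0, t2, t3, t4}, keep only states in Sat with some successor in Z. Already a fixed point.
Sat(EG ((a ∧ b) → (EX (EG (¬q ∧ b))))) = {t0, t2, t3, t4}
t1 ∉ Sat(EG ((a ∧ b) → (EX (EG (¬q ∧ b))))) = {t0, t2, t3, t4}, so the formula does not hold at t1.

No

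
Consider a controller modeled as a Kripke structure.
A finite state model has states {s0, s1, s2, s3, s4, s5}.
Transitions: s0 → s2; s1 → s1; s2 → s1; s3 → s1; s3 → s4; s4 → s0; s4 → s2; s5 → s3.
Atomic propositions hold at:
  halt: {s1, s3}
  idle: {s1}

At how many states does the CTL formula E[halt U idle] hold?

2

E[halt U idle]: least fixpoint, start Z0 = Sat(idle) = {s1}, add states in Sat(halt) with some successor in Z. Z1 = {s1, s3}; fixed.
Sat(E[halt U idle]) = {s1, s3}
|Sat(E[halt U idle])| = |{s1, s3}| = 2.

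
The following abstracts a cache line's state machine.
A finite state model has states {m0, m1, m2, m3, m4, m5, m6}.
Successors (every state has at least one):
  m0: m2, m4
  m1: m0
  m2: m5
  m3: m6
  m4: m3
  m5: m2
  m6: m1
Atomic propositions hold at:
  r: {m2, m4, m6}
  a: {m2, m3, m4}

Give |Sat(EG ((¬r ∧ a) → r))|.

Sat(¬r) = {m0, m1, m3, m5}
Sat(¬r ∧ a) = {m3}
Sat((¬r ∧ a) → r) = {m0, m1, m2, m4, m5, m6}
EG ((¬r ∧ a) → r): greatest fixpoint, start Z0 = {m0, m1, m2, m4, m5, m6}, keep only states in Sat with some successor in Z. Z1 = {m0, m1, m2, m5, m6}; fixed.
Sat(EG ((¬r ∧ a) → r)) = {m0, m1, m2, m5, m6}
|Sat(EG ((¬r ∧ a) → r))| = |{m0, m1, m2, m5, m6}| = 5.

5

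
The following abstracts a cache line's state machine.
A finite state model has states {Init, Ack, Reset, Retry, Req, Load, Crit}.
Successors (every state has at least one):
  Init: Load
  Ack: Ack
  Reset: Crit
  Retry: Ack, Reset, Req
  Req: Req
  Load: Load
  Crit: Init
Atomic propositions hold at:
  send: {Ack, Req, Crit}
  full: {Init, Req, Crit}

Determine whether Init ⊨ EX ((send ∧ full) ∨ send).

Sat(send ∧ full) = {Req, Crit}
Sat((send ∧ full) ∨ send) = {Ack, Req, Crit}
Sat(EX ((send ∧ full) ∨ send)) = {s : some successor in {Ack, Req, Crit}} = {Ack, Reset, Retry, Req}
Init ∉ Sat(EX ((send ∧ full) ∨ send)) = {Ack, Reset, Retry, Req}, so the formula does not hold at Init.

No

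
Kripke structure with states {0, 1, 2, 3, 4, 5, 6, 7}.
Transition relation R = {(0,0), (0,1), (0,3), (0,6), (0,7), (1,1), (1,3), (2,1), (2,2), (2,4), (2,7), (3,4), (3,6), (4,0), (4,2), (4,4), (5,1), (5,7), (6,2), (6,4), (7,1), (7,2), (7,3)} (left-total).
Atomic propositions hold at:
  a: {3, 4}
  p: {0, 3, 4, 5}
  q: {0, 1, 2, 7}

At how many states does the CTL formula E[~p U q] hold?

5

Sat(~p) = {1, 2, 6, 7}
E[~p U q]: least fixpoint, start Z0 = Sat(q) = {0, 1, 2, 7}, add states in Sat(~p) with some successor in Z. Z1 = {0, 1, 2, 6, 7}; fixed.
Sat(E[~p U q]) = {0, 1, 2, 6, 7}
|Sat(E[~p U q])| = |{0, 1, 2, 6, 7}| = 5.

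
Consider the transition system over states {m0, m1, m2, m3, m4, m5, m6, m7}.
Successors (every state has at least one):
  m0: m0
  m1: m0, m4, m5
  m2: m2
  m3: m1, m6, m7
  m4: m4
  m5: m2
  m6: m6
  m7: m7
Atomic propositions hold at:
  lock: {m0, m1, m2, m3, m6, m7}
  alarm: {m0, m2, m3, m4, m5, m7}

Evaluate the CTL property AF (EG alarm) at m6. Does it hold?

No

EG alarm: greatest fixpoint, start Z0 = {m0, m2, m3, m4, m5, m7}, keep only states in Sat with some successor in Z. Already a fixed point.
Sat(EG alarm) = {m0, m2, m3, m4, m5, m7}
AF (EG alarm): least fixpoint, start Z0 = {m0, m2, m3, m4, m5, m7}, add states with every successor in Z. Z1 = {m0, m1, m2, m3, m4, m5, m7}; fixed.
Sat(AF (EG alarm)) = {m0, m1, m2, m3, m4, m5, m7}
m6 ∉ Sat(AF (EG alarm)) = {m0, m1, m2, m3, m4, m5, m7}, so the formula does not hold at m6.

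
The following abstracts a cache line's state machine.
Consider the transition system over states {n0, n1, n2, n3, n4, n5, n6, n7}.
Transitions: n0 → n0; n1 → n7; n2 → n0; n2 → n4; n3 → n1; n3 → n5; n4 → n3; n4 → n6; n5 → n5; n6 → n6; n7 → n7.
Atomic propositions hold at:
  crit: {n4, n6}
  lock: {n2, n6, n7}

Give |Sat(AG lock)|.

AG lock: greatest fixpoint, start Z0 = {n2, n6, n7}, keep only states in Sat with every successor in Z. Z1 = {n6, n7}; fixed.
Sat(AG lock) = {n6, n7}
|Sat(AG lock)| = |{n6, n7}| = 2.

2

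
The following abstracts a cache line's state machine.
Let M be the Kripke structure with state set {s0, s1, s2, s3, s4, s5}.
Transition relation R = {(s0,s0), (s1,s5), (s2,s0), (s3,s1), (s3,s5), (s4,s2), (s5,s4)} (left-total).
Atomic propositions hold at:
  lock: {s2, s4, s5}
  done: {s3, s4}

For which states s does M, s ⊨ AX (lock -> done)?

{s0, s2, s5}

Sat(lock -> done) = {s0, s1, s3, s4}
Sat(AX (lock -> done)) = {s : every successor in {s0, s1, s3, s4}} = {s0, s2, s5}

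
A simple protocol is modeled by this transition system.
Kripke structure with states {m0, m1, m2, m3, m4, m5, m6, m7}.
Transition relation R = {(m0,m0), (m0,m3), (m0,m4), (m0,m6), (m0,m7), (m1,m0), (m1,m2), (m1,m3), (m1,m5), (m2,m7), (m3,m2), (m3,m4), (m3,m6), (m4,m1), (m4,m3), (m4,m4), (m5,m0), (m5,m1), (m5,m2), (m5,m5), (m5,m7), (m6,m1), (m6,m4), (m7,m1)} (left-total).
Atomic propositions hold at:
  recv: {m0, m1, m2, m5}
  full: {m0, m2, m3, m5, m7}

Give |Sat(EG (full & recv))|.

Sat(full & recv) = {m0, m2, m5}
EG (full & recv): greatest fixpoint, start Z0 = {m0, m2, m5}, keep only states in Sat with some successor in Z. Z1 = {m0, m5}; fixed.
Sat(EG (full & recv)) = {m0, m5}
|Sat(EG (full & recv))| = |{m0, m5}| = 2.

2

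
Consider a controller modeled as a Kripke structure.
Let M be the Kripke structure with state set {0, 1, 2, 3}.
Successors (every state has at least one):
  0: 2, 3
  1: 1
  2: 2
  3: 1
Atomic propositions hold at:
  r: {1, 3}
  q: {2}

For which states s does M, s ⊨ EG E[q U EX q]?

Sat(EX q) = {s : some successor in {2}} = {0, 2}
E[q U EX q]: least fixpoint, start Z0 = Sat(EX q) = {0, 2}, add states in Sat(q) with some successor in Z. Already a fixed point.
Sat(E[q U EX q]) = {0, 2}
EG E[q U EX q]: greatest fixpoint, start Z0 = {0, 2}, keep only states in Sat with some successor in Z. Already a fixed point.
Sat(EG E[q U EX q]) = {0, 2}

{0, 2}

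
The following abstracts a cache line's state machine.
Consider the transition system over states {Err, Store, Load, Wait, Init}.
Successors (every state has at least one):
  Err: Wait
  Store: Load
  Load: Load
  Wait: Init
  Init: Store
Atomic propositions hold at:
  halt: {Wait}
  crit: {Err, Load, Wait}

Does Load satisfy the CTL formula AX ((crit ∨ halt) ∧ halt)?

No

Sat(crit ∨ halt) = {Err, Load, Wait}
Sat((crit ∨ halt) ∧ halt) = {Wait}
Sat(AX ((crit ∨ halt) ∧ halt)) = {s : every successor in {Wait}} = {Err}
Load ∉ Sat(AX ((crit ∨ halt) ∧ halt)) = {Err}, so the formula does not hold at Load.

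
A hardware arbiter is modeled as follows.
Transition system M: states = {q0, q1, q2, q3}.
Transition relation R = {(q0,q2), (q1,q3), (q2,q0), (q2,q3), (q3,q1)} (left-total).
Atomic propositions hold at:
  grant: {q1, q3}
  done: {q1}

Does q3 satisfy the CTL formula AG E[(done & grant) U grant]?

Yes

Sat(done & grant) = {q1}
E[(done & grant) U grant]: least fixpoint, start Z0 = Sat(grant) = {q1, q3}, add states in Sat(done & grant) with some successor in Z. Already a fixed point.
Sat(E[(done & grant) U grant]) = {q1, q3}
AG E[(done & grant) U grant]: greatest fixpoint, start Z0 = {q1, q3}, keep only states in Sat with every successor in Z. Already a fixed point.
Sat(AG E[(done & grant) U grant]) = {q1, q3}
q3 ∈ Sat(AG E[(done & grant) U grant]) = {q1, q3}, so the formula holds at q3.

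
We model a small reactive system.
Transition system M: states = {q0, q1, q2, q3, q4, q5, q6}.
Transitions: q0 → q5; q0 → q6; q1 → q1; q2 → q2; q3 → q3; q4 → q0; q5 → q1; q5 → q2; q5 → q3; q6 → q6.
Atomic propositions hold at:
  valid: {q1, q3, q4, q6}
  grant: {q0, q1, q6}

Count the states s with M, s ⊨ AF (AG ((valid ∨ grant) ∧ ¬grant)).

1

Sat(valid ∨ grant) = {q0, q1, q3, q4, q6}
Sat(¬grant) = {q2, q3, q4, q5}
Sat((valid ∨ grant) ∧ ¬grant) = {q3, q4}
AG ((valid ∨ grant) ∧ ¬grant): greatest fixpoint, start Z0 = {q3, q4}, keep only states in Sat with every successor in Z. Z1 = {q3}; fixed.
Sat(AG ((valid ∨ grant) ∧ ¬grant)) = {q3}
AF (AG ((valid ∨ grant) ∧ ¬grant)): least fixpoint, start Z0 = {q3}, add states with every successor in Z. Already a fixed point.
Sat(AF (AG ((valid ∨ grant) ∧ ¬grant))) = {q3}
|Sat(AF (AG ((valid ∨ grant) ∧ ¬grant)))| = |{q3}| = 1.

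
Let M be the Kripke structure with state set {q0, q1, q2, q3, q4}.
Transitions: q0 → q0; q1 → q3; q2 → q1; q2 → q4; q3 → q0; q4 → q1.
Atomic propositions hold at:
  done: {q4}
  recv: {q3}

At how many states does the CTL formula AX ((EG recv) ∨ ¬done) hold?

4

EG recv: greatest fixpoint, start Z0 = {q3}, keep only states in Sat with some successor in Z. Z1 = ∅; fixed.
Sat(EG recv) = ∅
Sat(¬done) = {q0, q1, q2, q3}
Sat((EG recv) ∨ ¬done) = {q0, q1, q2, q3}
Sat(AX ((EG recv) ∨ ¬done)) = {s : every successor in {q0, q1, q2, q3}} = {q0, q1, q3, q4}
|Sat(AX ((EG recv) ∨ ¬done))| = |{q0, q1, q3, q4}| = 4.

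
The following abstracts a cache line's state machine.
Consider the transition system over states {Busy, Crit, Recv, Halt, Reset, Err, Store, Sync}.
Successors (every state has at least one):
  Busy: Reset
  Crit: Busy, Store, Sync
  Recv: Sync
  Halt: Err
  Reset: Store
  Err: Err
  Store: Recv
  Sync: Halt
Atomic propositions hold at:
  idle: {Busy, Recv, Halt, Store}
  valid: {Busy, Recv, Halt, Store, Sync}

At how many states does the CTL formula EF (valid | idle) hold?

Sat(valid | idle) = {Busy, Recv, Halt, Store, Sync}
EF (valid | idle): least fixpoint, start Z0 = {Busy, Recv, Halt, Store, Sync}, add states with some successor in Z. Z1 = {Busy, Crit, Recv, Halt, Reset, Store, Sync}; fixed.
Sat(EF (valid | idle)) = {Busy, Crit, Recv, Halt, Reset, Store, Sync}
|Sat(EF (valid | idle))| = |{Busy, Crit, Recv, Halt, Reset, Store, Sync}| = 7.

7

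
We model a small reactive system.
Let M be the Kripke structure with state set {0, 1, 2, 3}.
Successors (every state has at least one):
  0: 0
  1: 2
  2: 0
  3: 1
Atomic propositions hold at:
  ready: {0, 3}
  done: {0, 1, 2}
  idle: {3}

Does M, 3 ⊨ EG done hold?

No

EG done: greatest fixpoint, start Z0 = {0, 1, 2}, keep only states in Sat with some successor in Z. Already a fixed point.
Sat(EG done) = {0, 1, 2}
3 ∉ Sat(EG done) = {0, 1, 2}, so the formula does not hold at 3.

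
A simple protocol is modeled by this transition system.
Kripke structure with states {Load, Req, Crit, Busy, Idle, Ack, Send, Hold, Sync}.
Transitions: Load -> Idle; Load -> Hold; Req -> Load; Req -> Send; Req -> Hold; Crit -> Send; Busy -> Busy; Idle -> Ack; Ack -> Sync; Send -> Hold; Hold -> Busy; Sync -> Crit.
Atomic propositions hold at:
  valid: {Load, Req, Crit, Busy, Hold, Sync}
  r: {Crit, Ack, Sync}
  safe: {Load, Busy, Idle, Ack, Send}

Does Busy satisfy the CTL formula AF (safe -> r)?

Sat(safe -> r) = {Req, Crit, Ack, Hold, Sync}
AF (safe -> r): least fixpoint, start Z0 = {Req, Crit, Ack, Hold, Sync}, add states with every successor in Z. Z1 = {Req, Crit, Idle, Ack, Send, Hold, Sync}; Z2 = {Load, Req, Crit, Idle, Ack, Send, Hold, Sync}; fixed.
Sat(AF (safe -> r)) = {Load, Req, Crit, Idle, Ack, Send, Hold, Sync}
Busy ∉ Sat(AF (safe -> r)) = {Load, Req, Crit, Idle, Ack, Send, Hold, Sync}, so the formula does not hold at Busy.

No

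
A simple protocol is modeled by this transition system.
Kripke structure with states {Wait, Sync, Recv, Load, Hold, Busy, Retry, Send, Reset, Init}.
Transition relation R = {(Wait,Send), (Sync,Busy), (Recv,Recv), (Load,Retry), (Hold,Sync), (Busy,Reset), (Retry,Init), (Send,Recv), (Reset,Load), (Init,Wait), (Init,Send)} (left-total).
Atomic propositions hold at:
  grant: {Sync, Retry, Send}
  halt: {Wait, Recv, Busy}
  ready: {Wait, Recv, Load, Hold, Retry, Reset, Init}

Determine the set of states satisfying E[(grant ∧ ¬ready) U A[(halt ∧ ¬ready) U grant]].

{Sync, Retry, Send}

Sat(¬ready) = {Sync, Busy, Send}
Sat(grant ∧ ¬ready) = {Sync, Send}
Sat(halt ∧ ¬ready) = {Busy}
A[(halt ∧ ¬ready) U grant]: least fixpoint, start Z0 = Sat(grant) = {Sync, Retry, Send}, add states in Sat(halt ∧ ¬ready) with every successor in Z. Already a fixed point.
Sat(A[(halt ∧ ¬ready) U grant]) = {Sync, Retry, Send}
E[(grant ∧ ¬ready) U A[(halt ∧ ¬ready) U grant]]: least fixpoint, start Z0 = Sat(A[(halt ∧ ¬ready) U grant]) = {Sync, Retry, Send}, add states in Sat(grant ∧ ¬ready) with some successor in Z. Already a fixed point.
Sat(E[(grant ∧ ¬ready) U A[(halt ∧ ¬ready) U grant]]) = {Sync, Retry, Send}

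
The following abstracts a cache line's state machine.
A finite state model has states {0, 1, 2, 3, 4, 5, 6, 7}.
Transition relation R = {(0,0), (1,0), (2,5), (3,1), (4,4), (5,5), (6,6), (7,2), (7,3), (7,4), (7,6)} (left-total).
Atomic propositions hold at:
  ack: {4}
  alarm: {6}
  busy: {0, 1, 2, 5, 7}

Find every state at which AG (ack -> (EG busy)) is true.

EG busy: greatest fixpoint, start Z0 = {0, 1, 2, 5, 7}, keep only states in Sat with some successor in Z. Already a fixed point.
Sat(EG busy) = {0, 1, 2, 5, 7}
Sat(ack -> (EG busy)) = {0, 1, 2, 3, 5, 6, 7}
AG (ack -> (EG busy)): greatest fixpoint, start Z0 = {0, 1, 2, 3, 5, 6, 7}, keep only states in Sat with every successor in Z. Z1 = {0, 1, 2, 3, 5, 6}; fixed.
Sat(AG (ack -> (EG busy))) = {0, 1, 2, 3, 5, 6}

{0, 1, 2, 3, 5, 6}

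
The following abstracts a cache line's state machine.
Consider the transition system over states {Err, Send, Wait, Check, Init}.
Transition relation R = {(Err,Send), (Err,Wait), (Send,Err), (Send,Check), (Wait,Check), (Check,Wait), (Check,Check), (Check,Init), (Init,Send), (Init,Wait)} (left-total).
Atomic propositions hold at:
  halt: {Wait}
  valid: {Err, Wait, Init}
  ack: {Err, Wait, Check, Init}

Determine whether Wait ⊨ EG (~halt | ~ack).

No

Sat(~halt) = {Err, Send, Check, Init}
Sat(~ack) = {Send}
Sat(~halt | ~ack) = {Err, Send, Check, Init}
EG (~halt | ~ack): greatest fixpoint, start Z0 = {Err, Send, Check, Init}, keep only states in Sat with some successor in Z. Already a fixed point.
Sat(EG (~halt | ~ack)) = {Err, Send, Check, Init}
Wait ∉ Sat(EG (~halt | ~ack)) = {Err, Send, Check, Init}, so the formula does not hold at Wait.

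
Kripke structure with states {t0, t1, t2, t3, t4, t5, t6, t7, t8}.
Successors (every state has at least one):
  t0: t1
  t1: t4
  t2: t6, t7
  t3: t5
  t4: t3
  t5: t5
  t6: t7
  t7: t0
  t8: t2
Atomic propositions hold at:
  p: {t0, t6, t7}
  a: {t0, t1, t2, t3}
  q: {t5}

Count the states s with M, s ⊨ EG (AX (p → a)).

6

Sat(p → a) = {t0, t1, t2, t3, t4, t5, t8}
Sat(AX (p → a)) = {s : every successor in {t0, t1, t2, t3, t4, t5, t8}} = {t0, t1, t3, t4, t5, t7, t8}
EG (AX (p → a)): greatest fixpoint, start Z0 = {t0, t1, t3, t4, t5, t7, t8}, keep only states in Sat with some successor in Z. Z1 = {t0, t1, t3, t4, t5, t7}; fixed.
Sat(EG (AX (p → a))) = {t0, t1, t3, t4, t5, t7}
|Sat(EG (AX (p → a)))| = |{t0, t1, t3, t4, t5, t7}| = 6.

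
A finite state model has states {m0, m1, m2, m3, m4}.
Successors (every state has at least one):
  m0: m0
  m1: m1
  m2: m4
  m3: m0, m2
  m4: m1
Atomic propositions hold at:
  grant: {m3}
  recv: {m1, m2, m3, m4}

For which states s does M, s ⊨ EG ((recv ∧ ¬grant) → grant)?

{m0, m3}

Sat(¬grant) = {m0, m1, m2, m4}
Sat(recv ∧ ¬grant) = {m1, m2, m4}
Sat((recv ∧ ¬grant) → grant) = {m0, m3}
EG ((recv ∧ ¬grant) → grant): greatest fixpoint, start Z0 = {m0, m3}, keep only states in Sat with some successor in Z. Already a fixed point.
Sat(EG ((recv ∧ ¬grant) → grant)) = {m0, m3}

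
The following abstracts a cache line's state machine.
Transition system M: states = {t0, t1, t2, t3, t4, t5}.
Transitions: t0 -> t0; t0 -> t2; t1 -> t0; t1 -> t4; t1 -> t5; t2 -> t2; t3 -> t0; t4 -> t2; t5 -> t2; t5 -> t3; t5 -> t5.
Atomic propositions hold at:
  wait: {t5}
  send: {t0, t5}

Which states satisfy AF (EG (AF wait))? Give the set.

{t5}

AF wait: least fixpoint, start Z0 = {t5}, add states with every successor in Z. Already a fixed point.
Sat(AF wait) = {t5}
EG (AF wait): greatest fixpoint, start Z0 = {t5}, keep only states in Sat with some successor in Z. Already a fixed point.
Sat(EG (AF wait)) = {t5}
AF (EG (AF wait)): least fixpoint, start Z0 = {t5}, add states with every successor in Z. Already a fixed point.
Sat(AF (EG (AF wait))) = {t5}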